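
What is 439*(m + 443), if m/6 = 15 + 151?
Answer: 631721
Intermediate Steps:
m = 996 (m = 6*(15 + 151) = 6*166 = 996)
439*(m + 443) = 439*(996 + 443) = 439*1439 = 631721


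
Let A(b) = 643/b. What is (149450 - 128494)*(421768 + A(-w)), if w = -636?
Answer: 1405336031749/159 ≈ 8.8386e+9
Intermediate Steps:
(149450 - 128494)*(421768 + A(-w)) = (149450 - 128494)*(421768 + 643/((-1*(-636)))) = 20956*(421768 + 643/636) = 20956*(268245091/636) = 1405336031749/159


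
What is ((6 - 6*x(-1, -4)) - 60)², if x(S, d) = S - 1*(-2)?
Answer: 3600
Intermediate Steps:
x(S, d) = 2 + S (x(S, d) = S + 2 = 2 + S)
((6 - 6*x(-1, -4)) - 60)² = ((6 - 6*(2 - 1)) - 60)² = ((6 - 6*1) - 60)² = ((6 - 6) - 60)² = (0 - 60)² = (-60)² = 3600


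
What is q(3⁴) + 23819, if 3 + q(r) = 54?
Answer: 23870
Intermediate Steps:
q(r) = 51 (q(r) = -3 + 54 = 51)
q(3⁴) + 23819 = 51 + 23819 = 23870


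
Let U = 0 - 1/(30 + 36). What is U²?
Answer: 1/4356 ≈ 0.00022957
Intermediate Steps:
U = -1/66 (U = 0 - 1/66 = -1/66 ≈ -0.015152)
U² = (-1/66)² = 1/4356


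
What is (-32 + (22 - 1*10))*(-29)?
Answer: 580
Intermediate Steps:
(-32 + (22 - 1*10))*(-29) = (-32 + (22 - 10))*(-29) = (-32 + 12)*(-29) = -20*(-29) = 580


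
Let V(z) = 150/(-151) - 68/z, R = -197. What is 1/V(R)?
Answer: -29747/19282 ≈ -1.5427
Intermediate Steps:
V(z) = -150/151 - 68/z (V(z) = 150*(-1/151) - 68/z = -150/151 - 68/z)
1/V(R) = 1/(-150/151 - 68/(-197)) = 1/(-150/151 - 68*(-1/197)) = 1/(-150/151 + 68/197) = 1/(-19282/29747) = -29747/19282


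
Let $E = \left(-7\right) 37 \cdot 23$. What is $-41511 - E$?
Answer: $-35554$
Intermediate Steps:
$E = -5957$ ($E = \left(-259\right) 23 = -5957$)
$-41511 - E = -41511 - -5957 = -41511 + 5957 = -35554$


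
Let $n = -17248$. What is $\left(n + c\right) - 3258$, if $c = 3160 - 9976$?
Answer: $-27322$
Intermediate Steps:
$c = -6816$ ($c = 3160 - 9976 = -6816$)
$\left(n + c\right) - 3258 = \left(-17248 - 6816\right) - 3258 = -24064 - 3258 = -27322$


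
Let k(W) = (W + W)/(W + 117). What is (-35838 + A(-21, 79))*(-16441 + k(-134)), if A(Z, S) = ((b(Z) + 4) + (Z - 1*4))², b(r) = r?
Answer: 9514448946/17 ≈ 5.5967e+8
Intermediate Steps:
k(W) = 2*W/(117 + W) (k(W) = (2*W)/(117 + W) = 2*W/(117 + W))
A(Z, S) = 4*Z² (A(Z, S) = ((Z + 4) + (Z - 1*4))² = ((4 + Z) + (Z - 4))² = ((4 + Z) + (-4 + Z))² = (2*Z)² = 4*Z²)
(-35838 + A(-21, 79))*(-16441 + k(-134)) = (-35838 + 4*(-21)²)*(-16441 + 2*(-134)/(117 - 134)) = (-35838 + 4*441)*(-16441 + 2*(-134)/(-17)) = (-35838 + 1764)*(-16441 + 2*(-134)*(-1/17)) = -34074*(-16441 + 268/17) = -34074*(-279229/17) = 9514448946/17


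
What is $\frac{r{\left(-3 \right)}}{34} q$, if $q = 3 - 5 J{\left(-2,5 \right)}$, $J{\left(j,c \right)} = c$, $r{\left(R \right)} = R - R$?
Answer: $0$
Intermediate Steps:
$r{\left(R \right)} = 0$
$q = -22$ ($q = 3 - 25 = -22$)
$\frac{r{\left(-3 \right)}}{34} q = \frac{0}{34} \left(-22\right) = 0 \cdot \frac{1}{34} \left(-22\right) = 0 \left(-22\right) = 0$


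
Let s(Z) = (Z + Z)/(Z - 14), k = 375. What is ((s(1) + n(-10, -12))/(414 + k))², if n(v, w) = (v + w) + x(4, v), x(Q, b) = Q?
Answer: 55696/105206049 ≈ 0.00052940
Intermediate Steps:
s(Z) = 2*Z/(-14 + Z) (s(Z) = (2*Z)/(-14 + Z) = 2*Z/(-14 + Z))
n(v, w) = 4 + v + w (n(v, w) = (v + w) + 4 = 4 + v + w)
((s(1) + n(-10, -12))/(414 + k))² = ((2*1/(-14 + 1) + (4 - 10 - 12))/(414 + 375))² = ((2*1/(-13) - 18)/789)² = ((2*1*(-1/13) - 18)*(1/789))² = ((-2/13 - 18)*(1/789))² = (-236/13*1/789)² = (-236/10257)² = 55696/105206049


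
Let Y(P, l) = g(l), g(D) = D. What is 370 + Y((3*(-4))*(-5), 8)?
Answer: 378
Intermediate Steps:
Y(P, l) = l
370 + Y((3*(-4))*(-5), 8) = 370 + 8 = 378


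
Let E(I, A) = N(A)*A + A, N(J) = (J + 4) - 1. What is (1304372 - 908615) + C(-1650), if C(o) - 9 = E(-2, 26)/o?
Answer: 21767104/55 ≈ 3.9577e+5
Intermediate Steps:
N(J) = 3 + J (N(J) = (4 + J) - 1 = 3 + J)
E(I, A) = A + A*(3 + A) (E(I, A) = (3 + A)*A + A = A*(3 + A) + A = A + A*(3 + A))
C(o) = 9 + 780/o (C(o) = 9 + (26*(4 + 26))/o = 9 + (26*30)/o = 9 + 780/o)
(1304372 - 908615) + C(-1650) = (1304372 - 908615) + (9 + 780/(-1650)) = 395757 + (9 + 780*(-1/1650)) = 395757 + (9 - 26/55) = 395757 + 469/55 = 21767104/55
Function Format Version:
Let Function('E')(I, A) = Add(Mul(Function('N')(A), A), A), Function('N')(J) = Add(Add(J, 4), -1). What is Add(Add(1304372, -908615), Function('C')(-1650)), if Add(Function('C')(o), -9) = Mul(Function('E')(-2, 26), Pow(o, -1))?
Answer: Rational(21767104, 55) ≈ 3.9577e+5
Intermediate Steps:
Function('N')(J) = Add(3, J) (Function('N')(J) = Add(Add(4, J), -1) = Add(3, J))
Function('E')(I, A) = Add(A, Mul(A, Add(3, A))) (Function('E')(I, A) = Add(Mul(Add(3, A), A), A) = Add(Mul(A, Add(3, A)), A) = Add(A, Mul(A, Add(3, A))))
Function('C')(o) = Add(9, Mul(780, Pow(o, -1))) (Function('C')(o) = Add(9, Mul(Mul(26, Add(4, 26)), Pow(o, -1))) = Add(9, Mul(Mul(26, 30), Pow(o, -1))) = Add(9, Mul(780, Pow(o, -1))))
Add(Add(1304372, -908615), Function('C')(-1650)) = Add(Add(1304372, -908615), Add(9, Mul(780, Pow(-1650, -1)))) = Add(395757, Add(9, Mul(780, Rational(-1, 1650)))) = Add(395757, Add(9, Rational(-26, 55))) = Add(395757, Rational(469, 55)) = Rational(21767104, 55)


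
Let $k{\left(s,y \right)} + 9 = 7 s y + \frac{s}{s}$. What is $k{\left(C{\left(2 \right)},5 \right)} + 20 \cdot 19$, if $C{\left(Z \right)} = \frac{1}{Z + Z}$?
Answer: $\frac{1523}{4} \approx 380.75$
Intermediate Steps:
$C{\left(Z \right)} = \frac{1}{2 Z}$
$k{\left(s,y \right)} = -8 + 7 s y$ ($k{\left(s,y \right)} = -9 + \left(7 s y + \frac{s}{s}\right) = -9 + \left(7 s y + 1\right) = -9 + \left(1 + 7 s y\right) = -8 + 7 s y$)
$k{\left(C{\left(2 \right)},5 \right)} + 20 \cdot 19 = \left(-8 + 7 \frac{1}{2 \cdot 2} \cdot 5\right) + 20 \cdot 19 = \left(-8 + 7 \cdot \frac{1}{2} \cdot \frac{1}{2} \cdot 5\right) + 380 = \left(-8 + 7 \cdot \frac{1}{4} \cdot 5\right) + 380 = \left(-8 + \frac{35}{4}\right) + 380 = \frac{3}{4} + 380 = \frac{1523}{4}$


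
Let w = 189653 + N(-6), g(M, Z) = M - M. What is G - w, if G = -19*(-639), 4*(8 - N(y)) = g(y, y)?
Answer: -177520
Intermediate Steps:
g(M, Z) = 0
N(y) = 8 (N(y) = 8 - ¼*0 = 8 + 0 = 8)
G = 12141
w = 189661 (w = 189653 + 8 = 189661)
G - w = 12141 - 1*189661 = 12141 - 189661 = -177520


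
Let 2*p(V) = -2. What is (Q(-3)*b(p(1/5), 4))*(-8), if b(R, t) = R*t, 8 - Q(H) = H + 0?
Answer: 352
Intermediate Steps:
Q(H) = 8 - H (Q(H) = 8 - (H + 0) = 8 - H)
p(V) = -1 (p(V) = (1/2)*(-2) = -1)
(Q(-3)*b(p(1/5), 4))*(-8) = ((8 - 1*(-3))*(-1*4))*(-8) = ((8 + 3)*(-4))*(-8) = (11*(-4))*(-8) = -44*(-8) = 352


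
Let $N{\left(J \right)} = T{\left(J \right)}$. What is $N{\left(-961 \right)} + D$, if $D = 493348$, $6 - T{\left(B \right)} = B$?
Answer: $494315$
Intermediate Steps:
$T{\left(B \right)} = 6 - B$
$N{\left(J \right)} = 6 - J$
$N{\left(-961 \right)} + D = \left(6 - -961\right) + 493348 = \left(6 + 961\right) + 493348 = 967 + 493348 = 494315$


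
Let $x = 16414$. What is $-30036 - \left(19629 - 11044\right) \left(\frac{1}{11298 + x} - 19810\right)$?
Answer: $\frac{4712115604983}{27712} \approx 1.7004 \cdot 10^{8}$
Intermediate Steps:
$-30036 - \left(19629 - 11044\right) \left(\frac{1}{11298 + x} - 19810\right) = -30036 - \left(19629 - 11044\right) \left(\frac{1}{11298 + 16414} - 19810\right) = -30036 - 8585 \left(\frac{1}{27712} - 19810\right) = -30036 - 8585 \left(- \frac{548974719}{27712}\right) = -30036 - - \frac{4712947962615}{27712} = -30036 + \frac{4712947962615}{27712} = \frac{4712115604983}{27712}$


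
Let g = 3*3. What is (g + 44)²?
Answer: 2809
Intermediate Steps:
g = 9
(g + 44)² = (9 + 44)² = 53² = 2809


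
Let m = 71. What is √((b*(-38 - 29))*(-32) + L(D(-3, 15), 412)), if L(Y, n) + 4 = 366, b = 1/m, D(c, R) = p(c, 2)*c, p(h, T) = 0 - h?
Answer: 3*√219674/71 ≈ 19.804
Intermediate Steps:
p(h, T) = -h
D(c, R) = -c² (D(c, R) = (-c)*c = -c²)
b = 1/71 ≈ 0.014085
L(Y, n) = 362 (L(Y, n) = -4 + 366 = 362)
√((b*(-38 - 29))*(-32) + L(D(-3, 15), 412)) = √(((-38 - 29)/71)*(-32) + 362) = √(((1/71)*(-67))*(-32) + 362) = √(-67/71*(-32) + 362) = √(2144/71 + 362) = √(27846/71) = 3*√219674/71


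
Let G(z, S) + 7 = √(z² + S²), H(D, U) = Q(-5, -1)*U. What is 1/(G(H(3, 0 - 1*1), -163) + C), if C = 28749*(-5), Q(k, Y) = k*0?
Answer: -1/143589 ≈ -6.9643e-6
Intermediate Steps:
Q(k, Y) = 0
H(D, U) = 0 (H(D, U) = 0*U = 0)
G(z, S) = -7 + √(S² + z²) (G(z, S) = -7 + √(z² + S²) = -7 + √(S² + z²))
C = -143745
1/(G(H(3, 0 - 1*1), -163) + C) = 1/((-7 + √((-163)² + 0²)) - 143745) = 1/((-7 + √(26569 + 0)) - 143745) = 1/((-7 + √26569) - 143745) = 1/((-7 + 163) - 143745) = 1/(156 - 143745) = 1/(-143589) = -1/143589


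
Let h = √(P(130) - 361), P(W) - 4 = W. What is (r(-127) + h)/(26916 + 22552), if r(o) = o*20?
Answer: -635/12367 + I*√227/49468 ≈ -0.051346 + 0.00030457*I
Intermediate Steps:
P(W) = 4 + W
r(o) = 20*o
h = I*√227 (h = √((4 + 130) - 361) = √(134 - 361) = √(-227) = I*√227 ≈ 15.067*I)
(r(-127) + h)/(26916 + 22552) = (20*(-127) + I*√227)/(26916 + 22552) = (-2540 + I*√227)/49468 = (-2540 + I*√227)*(1/49468) = -635/12367 + I*√227/49468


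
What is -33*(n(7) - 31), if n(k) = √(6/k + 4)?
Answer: 1023 - 33*√238/7 ≈ 950.27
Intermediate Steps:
n(k) = √(4 + 6/k)
-33*(n(7) - 31) = -33*(√(4 + 6/7) - 31) = -33*(√(34/7) - 31) = -33*(√238/7 - 31) = -33*(-31 + √238/7) = 1023 - 33*√238/7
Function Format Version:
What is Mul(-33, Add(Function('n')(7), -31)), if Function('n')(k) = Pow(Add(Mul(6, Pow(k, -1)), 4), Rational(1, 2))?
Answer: Add(1023, Mul(Rational(-33, 7), Pow(238, Rational(1, 2)))) ≈ 950.27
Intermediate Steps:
Function('n')(k) = Pow(Add(4, Mul(6, Pow(k, -1))), Rational(1, 2))
Mul(-33, Add(Function('n')(7), -31)) = Mul(-33, Add(Pow(Add(4, Mul(6, Pow(7, -1))), Rational(1, 2)), -31)) = Mul(-33, Add(Pow(Add(4, Mul(6, Rational(1, 7))), Rational(1, 2)), -31)) = Mul(-33, Add(Pow(Add(4, Rational(6, 7)), Rational(1, 2)), -31)) = Mul(-33, Add(Pow(Rational(34, 7), Rational(1, 2)), -31)) = Mul(-33, Add(Mul(Rational(1, 7), Pow(238, Rational(1, 2))), -31)) = Mul(-33, Add(-31, Mul(Rational(1, 7), Pow(238, Rational(1, 2))))) = Add(1023, Mul(Rational(-33, 7), Pow(238, Rational(1, 2))))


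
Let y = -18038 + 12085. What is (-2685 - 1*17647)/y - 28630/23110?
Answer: 29943813/13757383 ≈ 2.1766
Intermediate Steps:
y = -5953
(-2685 - 1*17647)/y - 28630/23110 = (-2685 - 1*17647)/(-5953) - 28630/23110 = (-2685 - 17647)*(-1/5953) - 28630*1/23110 = -20332*(-1/5953) - 2863/2311 = 20332/5953 - 2863/2311 = 29943813/13757383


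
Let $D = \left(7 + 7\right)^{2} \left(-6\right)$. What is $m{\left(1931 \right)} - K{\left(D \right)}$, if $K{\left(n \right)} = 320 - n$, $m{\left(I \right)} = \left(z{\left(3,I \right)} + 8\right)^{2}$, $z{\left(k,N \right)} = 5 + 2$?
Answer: $-1271$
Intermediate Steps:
$z{\left(k,N \right)} = 7$
$m{\left(I \right)} = 225$ ($m{\left(I \right)} = \left(7 + 8\right)^{2} = 15^{2} = 225$)
$D = -1176$ ($D = 14^{2} \left(-6\right) = 196 \left(-6\right) = -1176$)
$m{\left(1931 \right)} - K{\left(D \right)} = 225 - \left(320 - -1176\right) = 225 - \left(320 + 1176\right) = 225 - 1496 = -1271$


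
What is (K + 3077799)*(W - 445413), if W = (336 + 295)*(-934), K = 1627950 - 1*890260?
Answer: -3948142106063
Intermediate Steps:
K = 737690 (K = 1627950 - 890260 = 737690)
W = -589354 (W = 631*(-934) = -589354)
(K + 3077799)*(W - 445413) = (737690 + 3077799)*(-589354 - 445413) = 3815489*(-1034767) = -3948142106063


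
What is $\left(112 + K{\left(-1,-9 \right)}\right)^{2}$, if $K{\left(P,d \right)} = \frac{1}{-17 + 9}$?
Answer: $\frac{801025}{64} \approx 12516.0$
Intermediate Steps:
$K{\left(P,d \right)} = - \frac{1}{8}$ ($K{\left(P,d \right)} = \frac{1}{-8} = - \frac{1}{8}$)
$\left(112 + K{\left(-1,-9 \right)}\right)^{2} = \left(112 - \frac{1}{8}\right)^{2} = \left(\frac{895}{8}\right)^{2} = \frac{801025}{64}$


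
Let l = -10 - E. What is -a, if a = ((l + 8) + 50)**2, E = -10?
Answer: -3364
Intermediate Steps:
l = 0 (l = -10 - 1*(-10) = -10 + 10 = 0)
a = 3364 (a = ((0 + 8) + 50)**2 = (8 + 50)**2 = 58**2 = 3364)
-a = -1*3364 = -3364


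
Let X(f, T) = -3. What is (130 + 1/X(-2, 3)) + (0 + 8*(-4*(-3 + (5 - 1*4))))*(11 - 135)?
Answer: -23419/3 ≈ -7806.3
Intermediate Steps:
(130 + 1/X(-2, 3)) + (0 + 8*(-4*(-3 + (5 - 1*4))))*(11 - 135) = (130 + 1/(-3)) + (0 + 8*(-4*(-3 + (5 - 1*4))))*(11 - 135) = (130 - ⅓) + (0 + 8*(-4*(-3 + (5 - 4))))*(-124) = 389/3 + (0 + 8*(-4*(-3 + 1)))*(-124) = 389/3 + (0 + 8*(-4*(-2)))*(-124) = 389/3 + (0 + 8*8)*(-124) = 389/3 + (0 + 64)*(-124) = 389/3 + 64*(-124) = 389/3 - 7936 = -23419/3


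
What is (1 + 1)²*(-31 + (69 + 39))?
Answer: 308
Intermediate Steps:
(1 + 1)²*(-31 + (69 + 39)) = 2²*(-31 + 108) = 4*77 = 308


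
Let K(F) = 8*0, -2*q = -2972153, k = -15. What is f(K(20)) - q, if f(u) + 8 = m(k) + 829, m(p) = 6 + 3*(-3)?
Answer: -2970517/2 ≈ -1.4853e+6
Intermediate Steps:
q = 2972153/2 (q = -1/2*(-2972153) = 2972153/2 ≈ 1.4861e+6)
m(p) = -3 (m(p) = 6 - 9 = -3)
K(F) = 0
f(u) = 818 (f(u) = -8 + (-3 + 829) = -8 + 826 = 818)
f(K(20)) - q = 818 - 1*2972153/2 = 818 - 2972153/2 = -2970517/2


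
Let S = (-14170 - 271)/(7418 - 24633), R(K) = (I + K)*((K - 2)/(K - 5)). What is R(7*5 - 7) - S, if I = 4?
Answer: 13990737/395945 ≈ 35.335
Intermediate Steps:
R(K) = (-2 + K)*(4 + K)/(-5 + K) (R(K) = (4 + K)*((K - 2)/(K - 5)) = (4 + K)*((-2 + K)/(-5 + K)) = (-2 + K)*(4 + K)/(-5 + K))
S = 14441/17215 (S = -14441/(-17215) = -14441*(-1/17215) = 14441/17215 ≈ 0.83886)
R(7*5 - 7) - S = (-8 + (7*5 - 7)² + 2*(7*5 - 7))/(-5 + (7*5 - 7)) - 1*14441/17215 = (-8 + (35 - 7)² + 2*(35 - 7))/(-5 + (35 - 7)) - 14441/17215 = (-8 + 28² + 2*28)/(-5 + 28) - 14441/17215 = (-8 + 784 + 56)/23 - 14441/17215 = (1/23)*832 - 14441/17215 = 832/23 - 14441/17215 = 13990737/395945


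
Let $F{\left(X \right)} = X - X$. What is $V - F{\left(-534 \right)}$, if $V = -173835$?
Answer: $-173835$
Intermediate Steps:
$F{\left(X \right)} = 0$
$V - F{\left(-534 \right)} = -173835 - 0 = -173835 + 0 = -173835$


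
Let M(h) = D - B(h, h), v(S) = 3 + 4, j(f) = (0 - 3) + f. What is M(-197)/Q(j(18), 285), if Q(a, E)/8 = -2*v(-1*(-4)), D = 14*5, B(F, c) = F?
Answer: -267/112 ≈ -2.3839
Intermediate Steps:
j(f) = -3 + f
D = 70
v(S) = 7
M(h) = 70 - h
Q(a, E) = -112 (Q(a, E) = 8*(-2*7) = 8*(-14) = -112)
M(-197)/Q(j(18), 285) = (70 - 1*(-197))/(-112) = (70 + 197)*(-1/112) = 267*(-1/112) = -267/112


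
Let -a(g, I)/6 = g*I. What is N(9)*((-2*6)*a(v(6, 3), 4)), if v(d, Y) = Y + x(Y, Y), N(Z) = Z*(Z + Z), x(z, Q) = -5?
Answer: -93312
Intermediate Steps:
N(Z) = 2*Z² (N(Z) = Z*(2*Z) = 2*Z²)
v(d, Y) = -5 + Y (v(d, Y) = Y - 5 = -5 + Y)
a(g, I) = -6*I*g (a(g, I) = -6*g*I = -6*I*g)
N(9)*((-2*6)*a(v(6, 3), 4)) = (2*9²)*((-2*6)*(-6*4*(-5 + 3))) = (2*81)*(-(-72)*4*(-2)) = 162*(-12*48) = 162*(-576) = -93312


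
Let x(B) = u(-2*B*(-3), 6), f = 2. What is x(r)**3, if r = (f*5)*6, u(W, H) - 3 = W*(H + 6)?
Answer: 80789646267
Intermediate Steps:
u(W, H) = 3 + W*(6 + H) (u(W, H) = 3 + W*(H + 6) = 3 + W*(6 + H))
r = 60 (r = (2*5)*6 = 10*6 = 60)
x(B) = 3 + 72*B (x(B) = 3 + 6*(-2*B*(-3)) + 6*(-2*B*(-3)) = 3 + 6*(6*B) + 6*(6*B) = 3 + 36*B + 36*B = 3 + 72*B)
x(r)**3 = (3 + 72*60)**3 = (3 + 4320)**3 = 4323**3 = 80789646267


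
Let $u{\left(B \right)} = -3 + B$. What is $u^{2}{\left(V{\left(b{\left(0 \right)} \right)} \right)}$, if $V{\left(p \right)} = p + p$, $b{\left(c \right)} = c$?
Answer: $9$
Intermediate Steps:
$V{\left(p \right)} = 2 p$
$u^{2}{\left(V{\left(b{\left(0 \right)} \right)} \right)} = \left(-3 + 2 \cdot 0\right)^{2} = \left(-3 + 0\right)^{2} = \left(-3\right)^{2} = 9$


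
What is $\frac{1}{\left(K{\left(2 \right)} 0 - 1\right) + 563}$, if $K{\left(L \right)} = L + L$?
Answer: $\frac{1}{562} \approx 0.0017794$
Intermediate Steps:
$K{\left(L \right)} = 2 L$
$\frac{1}{\left(K{\left(2 \right)} 0 - 1\right) + 563} = \frac{1}{\left(2 \cdot 2 \cdot 0 - 1\right) + 563} = \frac{1}{\left(4 \cdot 0 - 1\right) + 563} = \frac{1}{\left(0 - 1\right) + 563} = \frac{1}{-1 + 563} = \frac{1}{562}$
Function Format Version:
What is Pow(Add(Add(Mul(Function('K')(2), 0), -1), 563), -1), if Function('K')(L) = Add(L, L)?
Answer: Rational(1, 562) ≈ 0.0017794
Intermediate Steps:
Function('K')(L) = Mul(2, L)
Pow(Add(Add(Mul(Function('K')(2), 0), -1), 563), -1) = Pow(Add(Add(Mul(Mul(2, 2), 0), -1), 563), -1) = Pow(Add(Add(Mul(4, 0), -1), 563), -1) = Pow(Add(Add(0, -1), 563), -1) = Pow(Add(-1, 563), -1) = Pow(562, -1) = Rational(1, 562)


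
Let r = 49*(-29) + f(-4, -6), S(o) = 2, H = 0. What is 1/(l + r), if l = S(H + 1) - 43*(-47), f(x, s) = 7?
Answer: 1/609 ≈ 0.0016420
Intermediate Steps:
r = -1414 (r = 49*(-29) + 7 = -1421 + 7 = -1414)
l = 2023 (l = 2 - 43*(-47) = 2 + 2021 = 2023)
1/(l + r) = 1/(2023 - 1414) = 1/609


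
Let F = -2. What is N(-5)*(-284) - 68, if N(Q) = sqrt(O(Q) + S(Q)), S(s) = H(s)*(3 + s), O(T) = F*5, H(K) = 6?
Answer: -68 - 284*I*sqrt(22) ≈ -68.0 - 1332.1*I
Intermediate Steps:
O(T) = -10 (O(T) = -2*5 = -10)
S(s) = 18 + 6*s (S(s) = 6*(3 + s) = 18 + 6*s)
N(Q) = sqrt(8 + 6*Q) (N(Q) = sqrt(-10 + (18 + 6*Q)) = sqrt(8 + 6*Q))
N(-5)*(-284) - 68 = sqrt(8 + 6*(-5))*(-284) - 68 = sqrt(8 - 30)*(-284) - 68 = sqrt(-22)*(-284) - 68 = (I*sqrt(22))*(-284) - 68 = -284*I*sqrt(22) - 68 = -68 - 284*I*sqrt(22)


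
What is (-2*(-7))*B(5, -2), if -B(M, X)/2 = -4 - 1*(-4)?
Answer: 0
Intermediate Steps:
B(M, X) = 0 (B(M, X) = -2*(-4 - 1*(-4)) = -2*(-4 + 4) = -2*0 = 0)
(-2*(-7))*B(5, -2) = -2*(-7)*0 = 14*0 = 0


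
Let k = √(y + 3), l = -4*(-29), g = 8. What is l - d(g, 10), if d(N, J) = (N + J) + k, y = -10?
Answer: 98 - I*√7 ≈ 98.0 - 2.6458*I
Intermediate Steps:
l = 116
k = I*√7 (k = √(-10 + 3) = √(-7) = I*√7 ≈ 2.6458*I)
d(N, J) = J + N + I*√7 (d(N, J) = (N + J) + I*√7 = (J + N) + I*√7 = J + N + I*√7)
l - d(g, 10) = 116 - (10 + 8 + I*√7) = 116 - (18 + I*√7) = 116 + (-18 - I*√7) = 98 - I*√7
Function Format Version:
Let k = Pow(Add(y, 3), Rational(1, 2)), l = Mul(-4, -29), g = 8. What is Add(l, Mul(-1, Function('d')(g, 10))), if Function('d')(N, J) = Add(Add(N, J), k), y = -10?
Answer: Add(98, Mul(-1, I, Pow(7, Rational(1, 2)))) ≈ Add(98.000, Mul(-2.6458, I))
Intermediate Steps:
l = 116
k = Mul(I, Pow(7, Rational(1, 2))) (k = Pow(Add(-10, 3), Rational(1, 2)) = Pow(-7, Rational(1, 2)) = Mul(I, Pow(7, Rational(1, 2))) ≈ Mul(2.6458, I))
Function('d')(N, J) = Add(J, N, Mul(I, Pow(7, Rational(1, 2)))) (Function('d')(N, J) = Add(Add(N, J), Mul(I, Pow(7, Rational(1, 2)))) = Add(Add(J, N), Mul(I, Pow(7, Rational(1, 2)))) = Add(J, N, Mul(I, Pow(7, Rational(1, 2)))))
Add(l, Mul(-1, Function('d')(g, 10))) = Add(116, Mul(-1, Add(10, 8, Mul(I, Pow(7, Rational(1, 2)))))) = Add(116, Mul(-1, Add(18, Mul(I, Pow(7, Rational(1, 2)))))) = Add(116, Add(-18, Mul(-1, I, Pow(7, Rational(1, 2))))) = Add(98, Mul(-1, I, Pow(7, Rational(1, 2))))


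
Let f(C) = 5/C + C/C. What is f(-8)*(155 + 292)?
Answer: 1341/8 ≈ 167.63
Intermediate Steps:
f(C) = 1 + 5/C (f(C) = 5/C + 1 = 1 + 5/C)
f(-8)*(155 + 292) = ((5 - 8)/(-8))*(155 + 292) = -1/8*(-3)*447 = (3/8)*447 = 1341/8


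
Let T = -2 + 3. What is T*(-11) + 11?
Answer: 0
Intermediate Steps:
T = 1
T*(-11) + 11 = 1*(-11) + 11 = -11 + 11 = 0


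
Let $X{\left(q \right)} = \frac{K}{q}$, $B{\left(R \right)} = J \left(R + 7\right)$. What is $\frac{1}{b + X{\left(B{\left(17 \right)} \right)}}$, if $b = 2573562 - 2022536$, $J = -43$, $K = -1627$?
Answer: $\frac{1032}{568660459} \approx 1.8148 \cdot 10^{-6}$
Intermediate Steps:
$B{\left(R \right)} = -301 - 43 R$ ($B{\left(R \right)} = - 43 \left(R + 7\right) = - 43 \left(7 + R\right) = -301 - 43 R$)
$X{\left(q \right)} = - \frac{1627}{q}$
$b = 551026$
$\frac{1}{b + X{\left(B{\left(17 \right)} \right)}} = \frac{1}{551026 - \frac{1627}{-301 - 731}} = \frac{1}{551026 - \frac{1627}{-1032}} = \frac{1}{551026 - - \frac{1627}{1032}} = \frac{1}{551026 + \frac{1627}{1032}} = \frac{1}{\frac{568660459}{1032}} = \frac{1032}{568660459}$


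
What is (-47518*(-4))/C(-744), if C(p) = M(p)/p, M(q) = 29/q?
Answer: 105211694592/29 ≈ 3.6280e+9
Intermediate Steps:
C(p) = 29/p² (C(p) = (29/p)/p = 29/p²)
(-47518*(-4))/C(-744) = (-47518*(-4))/((29/(-744)²)) = 190072/((29*(1/553536))) = 190072/(29/553536) = 190072*(553536/29) = 105211694592/29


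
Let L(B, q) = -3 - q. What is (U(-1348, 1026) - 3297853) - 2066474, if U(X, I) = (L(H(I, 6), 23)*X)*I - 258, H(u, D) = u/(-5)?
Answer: 30594663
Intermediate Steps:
H(u, D) = -u/5 (H(u, D) = u*(-1/5) = -u/5)
U(X, I) = -258 - 26*I*X (U(X, I) = ((-3 - 1*23)*X)*I - 258 = ((-3 - 23)*X)*I - 258 = (-26*X)*I - 258 = -26*I*X - 258 = -258 - 26*I*X)
(U(-1348, 1026) - 3297853) - 2066474 = ((-258 - 26*1026*(-1348)) - 3297853) - 2066474 = ((-258 + 35959248) - 3297853) - 2066474 = (35958990 - 3297853) - 2066474 = 32661137 - 2066474 = 30594663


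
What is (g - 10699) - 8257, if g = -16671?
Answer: -35627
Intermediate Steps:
(g - 10699) - 8257 = (-16671 - 10699) - 8257 = -27370 - 8257 = -35627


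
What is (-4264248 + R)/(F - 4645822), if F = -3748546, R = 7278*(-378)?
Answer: 1753833/2098592 ≈ 0.83572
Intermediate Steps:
R = -2751084
(-4264248 + R)/(F - 4645822) = (-4264248 - 2751084)/(-3748546 - 4645822) = -7015332/(-8394368) = -7015332*(-1/8394368) = 1753833/2098592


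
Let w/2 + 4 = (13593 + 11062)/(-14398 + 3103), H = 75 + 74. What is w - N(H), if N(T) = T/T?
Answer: -30193/2259 ≈ -13.366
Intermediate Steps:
H = 149
N(T) = 1
w = -27934/2259 (w = -8 + 2*((13593 + 11062)/(-14398 + 3103)) = -8 + 2*(24655/(-11295)) = -8 + 2*(24655*(-1/11295)) = -8 + 2*(-4931/2259) = -8 - 9862/2259 = -27934/2259 ≈ -12.366)
w - N(H) = -27934/2259 - 1*1 = -27934/2259 - 1 = -30193/2259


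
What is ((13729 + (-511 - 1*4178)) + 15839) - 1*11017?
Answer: 13862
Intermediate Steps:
((13729 + (-511 - 1*4178)) + 15839) - 1*11017 = ((13729 + (-511 - 4178)) + 15839) - 11017 = ((13729 - 4689) + 15839) - 11017 = (9040 + 15839) - 11017 = 24879 - 11017 = 13862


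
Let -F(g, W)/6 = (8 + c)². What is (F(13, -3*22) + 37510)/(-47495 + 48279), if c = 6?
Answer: 18167/392 ≈ 46.344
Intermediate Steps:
F(g, W) = -1176 (F(g, W) = -6*(8 + 6)² = -6*14² = -6*196 = -1176)
(F(13, -3*22) + 37510)/(-47495 + 48279) = (-1176 + 37510)/(-47495 + 48279) = 36334/784 = 36334*(1/784) = 18167/392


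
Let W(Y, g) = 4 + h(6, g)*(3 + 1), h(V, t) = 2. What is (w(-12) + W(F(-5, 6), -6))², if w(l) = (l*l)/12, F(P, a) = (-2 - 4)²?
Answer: 576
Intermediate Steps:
F(P, a) = 36 (F(P, a) = (-6)² = 36)
W(Y, g) = 12 (W(Y, g) = 4 + 2*(3 + 1) = 4 + 2*4 = 4 + 8 = 12)
w(l) = l²/12 (w(l) = l²*(1/12) = l²/12)
(w(-12) + W(F(-5, 6), -6))² = ((1/12)*(-12)² + 12)² = ((1/12)*144 + 12)² = (12 + 12)² = 24² = 576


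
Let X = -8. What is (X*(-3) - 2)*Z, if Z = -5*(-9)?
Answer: 990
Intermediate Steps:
Z = 45
(X*(-3) - 2)*Z = (-8*(-3) - 2)*45 = (24 - 2)*45 = 22*45 = 990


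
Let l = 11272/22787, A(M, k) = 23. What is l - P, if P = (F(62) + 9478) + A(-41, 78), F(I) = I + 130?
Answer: -220863119/22787 ≈ -9692.5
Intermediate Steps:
F(I) = 130 + I
P = 9693 (P = ((130 + 62) + 9478) + 23 = (192 + 9478) + 23 = 9670 + 23 = 9693)
l = 11272/22787 (l = 11272*(1/22787) = 11272/22787 ≈ 0.49467)
l - P = 11272/22787 - 1*9693 = 11272/22787 - 9693 = -220863119/22787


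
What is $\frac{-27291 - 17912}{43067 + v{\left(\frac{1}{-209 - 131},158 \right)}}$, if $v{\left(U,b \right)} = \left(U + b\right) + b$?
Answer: $- \frac{15369020}{14750219} \approx -1.042$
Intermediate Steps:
$v{\left(U,b \right)} = U + 2 b$
$\frac{-27291 - 17912}{43067 + v{\left(\frac{1}{-209 - 131},158 \right)}} = \frac{-27291 - 17912}{43067 + \left(\frac{1}{-209 - 131} + 2 \cdot 158\right)} = - \frac{45203}{43067 + \left(\frac{1}{-340} + 316\right)} = - \frac{45203}{43067 + \left(- \frac{1}{340} + 316\right)} = - \frac{45203}{43067 + \frac{107439}{340}} = - \frac{45203}{\frac{14750219}{340}} = \left(-45203\right) \frac{340}{14750219} = - \frac{15369020}{14750219}$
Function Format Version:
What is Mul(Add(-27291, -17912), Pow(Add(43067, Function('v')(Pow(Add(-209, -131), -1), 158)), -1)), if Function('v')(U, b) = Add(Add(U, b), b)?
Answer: Rational(-15369020, 14750219) ≈ -1.0420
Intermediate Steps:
Function('v')(U, b) = Add(U, Mul(2, b))
Mul(Add(-27291, -17912), Pow(Add(43067, Function('v')(Pow(Add(-209, -131), -1), 158)), -1)) = Mul(Add(-27291, -17912), Pow(Add(43067, Add(Pow(Add(-209, -131), -1), Mul(2, 158))), -1)) = Mul(-45203, Pow(Add(43067, Add(Pow(-340, -1), 316)), -1)) = Mul(-45203, Pow(Add(43067, Add(Rational(-1, 340), 316)), -1)) = Mul(-45203, Pow(Add(43067, Rational(107439, 340)), -1)) = Mul(-45203, Pow(Rational(14750219, 340), -1)) = Mul(-45203, Rational(340, 14750219)) = Rational(-15369020, 14750219)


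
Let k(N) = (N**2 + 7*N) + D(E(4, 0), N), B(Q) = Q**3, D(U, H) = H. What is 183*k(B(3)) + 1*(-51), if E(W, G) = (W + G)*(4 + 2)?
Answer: 172884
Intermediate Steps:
E(W, G) = 6*G + 6*W (E(W, G) = (G + W)*6 = 6*G + 6*W)
k(N) = N**2 + 8*N (k(N) = (N**2 + 7*N) + N = N**2 + 8*N)
183*k(B(3)) + 1*(-51) = 183*(3**3*(8 + 3**3)) + 1*(-51) = 183*(27*(8 + 27)) - 51 = 183*(27*35) - 51 = 183*945 - 51 = 172935 - 51 = 172884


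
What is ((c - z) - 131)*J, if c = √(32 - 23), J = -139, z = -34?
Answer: 13066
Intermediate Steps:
c = 3 (c = √9 = 3)
((c - z) - 131)*J = ((3 - 1*(-34)) - 131)*(-139) = ((3 + 34) - 131)*(-139) = (37 - 131)*(-139) = -94*(-139) = 13066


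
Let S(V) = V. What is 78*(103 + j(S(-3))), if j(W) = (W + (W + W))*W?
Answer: 10140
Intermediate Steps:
j(W) = 3*W**2 (j(W) = (W + 2*W)*W = (3*W)*W = 3*W**2)
78*(103 + j(S(-3))) = 78*(103 + 3*(-3)**2) = 78*(103 + 3*9) = 78*(103 + 27) = 78*130 = 10140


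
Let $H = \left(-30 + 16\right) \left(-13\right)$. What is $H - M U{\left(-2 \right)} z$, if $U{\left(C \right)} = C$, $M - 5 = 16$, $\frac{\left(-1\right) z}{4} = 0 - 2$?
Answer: $518$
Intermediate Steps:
$z = 8$ ($z = - 4 \left(0 - 2\right) = \left(-4\right) \left(-2\right) = 8$)
$M = 21$ ($M = 5 + 16 = 21$)
$H = 182$ ($H = \left(-14\right) \left(-13\right) = 182$)
$H - M U{\left(-2 \right)} z = 182 - 21 \left(-2\right) 8 = 182 - \left(-42\right) 8 = 182 - -336 = 182 + 336 = 518$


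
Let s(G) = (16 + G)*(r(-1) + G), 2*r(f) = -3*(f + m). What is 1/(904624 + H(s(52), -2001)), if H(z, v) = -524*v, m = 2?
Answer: 1/1953148 ≈ 5.1199e-7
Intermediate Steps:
r(f) = -3 - 3*f/2 (r(f) = (-3*(f + 2))/2 = (-3*(2 + f))/2 = (-6 - 3*f)/2 = -3 - 3*f/2)
s(G) = (16 + G)*(-3/2 + G) (s(G) = (16 + G)*((-3 - 3/2*(-1)) + G) = (16 + G)*((-3 + 3/2) + G) = (16 + G)*(-3/2 + G))
1/(904624 + H(s(52), -2001)) = 1/(904624 - 524*(-2001)) = 1/(904624 + 1048524) = 1/1953148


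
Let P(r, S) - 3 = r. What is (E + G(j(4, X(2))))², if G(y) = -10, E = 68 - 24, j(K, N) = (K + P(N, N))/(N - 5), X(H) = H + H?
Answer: 1156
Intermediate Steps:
X(H) = 2*H
P(r, S) = 3 + r
j(K, N) = (3 + K + N)/(-5 + N) (j(K, N) = (K + (3 + N))/(N - 5) = (3 + K + N)/(-5 + N))
E = 44
(E + G(j(4, X(2))))² = (44 - 10)² = 34² = 1156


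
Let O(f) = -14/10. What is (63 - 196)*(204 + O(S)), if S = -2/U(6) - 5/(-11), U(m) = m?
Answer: -134729/5 ≈ -26946.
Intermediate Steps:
S = 4/33 (S = -2/6 - 5/(-11) = -2*⅙ - 5*(-1/11) = -⅓ + 5/11 = 4/33 ≈ 0.12121)
O(f) = -7/5 (O(f) = -14*⅒ = -7/5)
(63 - 196)*(204 + O(S)) = (63 - 196)*(204 - 7/5) = -133*1013/5 = -134729/5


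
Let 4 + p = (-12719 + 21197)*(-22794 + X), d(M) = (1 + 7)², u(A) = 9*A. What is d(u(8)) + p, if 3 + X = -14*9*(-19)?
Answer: -172976574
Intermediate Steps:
d(M) = 64 (d(M) = 8² = 64)
X = 2391 (X = -3 - 14*9*(-19) = -3 - 126*(-19) = -3 + 2394 = 2391)
p = -172976638 (p = -4 + (-12719 + 21197)*(-22794 + 2391) = -4 + 8478*(-20403) = -4 - 172976634 = -172976638)
d(u(8)) + p = 64 - 172976638 = -172976574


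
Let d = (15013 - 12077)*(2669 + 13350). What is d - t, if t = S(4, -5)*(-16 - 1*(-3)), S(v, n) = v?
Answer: 47031836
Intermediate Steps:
d = 47031784 (d = 2936*16019 = 47031784)
t = -52 (t = 4*(-16 - 1*(-3)) = 4*(-16 + 3) = 4*(-13) = -52)
d - t = 47031784 - 1*(-52) = 47031784 + 52 = 47031836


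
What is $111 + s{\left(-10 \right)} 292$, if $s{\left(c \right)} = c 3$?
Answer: $-8649$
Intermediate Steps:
$s{\left(c \right)} = 3 c$
$111 + s{\left(-10 \right)} 292 = 111 + 3 \left(-10\right) 292 = 111 - 8760 = -8649$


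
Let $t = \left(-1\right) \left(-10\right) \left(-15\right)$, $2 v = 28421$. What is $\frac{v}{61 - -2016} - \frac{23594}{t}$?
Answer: $\frac{51136313}{311550} \approx 164.14$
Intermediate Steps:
$v = \frac{28421}{2}$ ($v = \frac{1}{2} \cdot 28421 = \frac{28421}{2} \approx 14211.0$)
$t = -150$ ($t = 10 \left(-15\right) = -150$)
$\frac{v}{61 - -2016} - \frac{23594}{t} = \frac{28421}{2 \left(61 - -2016\right)} - \frac{23594}{-150} = \frac{28421}{2 \left(61 + 2016\right)} - - \frac{11797}{75} = \frac{28421}{2 \cdot 2077} + \frac{11797}{75} = \frac{28421}{2} \cdot \frac{1}{2077} + \frac{11797}{75} = \frac{28421}{4154} + \frac{11797}{75} = \frac{51136313}{311550}$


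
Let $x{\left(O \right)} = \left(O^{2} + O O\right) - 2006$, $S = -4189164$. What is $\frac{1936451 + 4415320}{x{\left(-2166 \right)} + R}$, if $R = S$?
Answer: $\frac{6351771}{5191942} \approx 1.2234$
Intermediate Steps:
$x{\left(O \right)} = -2006 + 2 O^{2}$ ($x{\left(O \right)} = \left(O^{2} + O^{2}\right) - 2006 = 2 O^{2} - 2006 = -2006 + 2 O^{2}$)
$R = -4189164$
$\frac{1936451 + 4415320}{x{\left(-2166 \right)} + R} = \frac{1936451 + 4415320}{\left(-2006 + 2 \left(-2166\right)^{2}\right) - 4189164} = \frac{6351771}{\left(-2006 + 2 \cdot 4691556\right) - 4189164} = \frac{6351771}{\left(-2006 + 9383112\right) - 4189164} = \frac{6351771}{9381106 - 4189164} = \frac{6351771}{5191942}$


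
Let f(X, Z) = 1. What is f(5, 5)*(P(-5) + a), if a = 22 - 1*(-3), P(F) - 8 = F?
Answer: 28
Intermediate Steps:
P(F) = 8 + F
a = 25 (a = 22 + 3 = 25)
f(5, 5)*(P(-5) + a) = 1*((8 - 5) + 25) = 1*(3 + 25) = 1*28 = 28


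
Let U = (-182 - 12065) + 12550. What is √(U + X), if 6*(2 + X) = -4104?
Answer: I*√383 ≈ 19.57*I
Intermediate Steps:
X = -686 (X = -2 + (⅙)*(-4104) = -2 - 684 = -686)
U = 303 (U = -12247 + 12550 = 303)
√(U + X) = √(303 - 686) = √(-383) = I*√383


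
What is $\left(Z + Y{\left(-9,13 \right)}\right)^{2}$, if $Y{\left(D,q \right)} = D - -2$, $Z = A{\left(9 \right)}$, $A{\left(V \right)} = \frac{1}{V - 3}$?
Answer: $\frac{1681}{36} \approx 46.694$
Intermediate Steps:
$A{\left(V \right)} = \frac{1}{-3 + V}$
$Z = \frac{1}{6}$ ($Z = \frac{1}{-3 + 9} = \frac{1}{6} \approx 0.16667$)
$Y{\left(D,q \right)} = 2 + D$ ($Y{\left(D,q \right)} = D + 2 = 2 + D$)
$\left(Z + Y{\left(-9,13 \right)}\right)^{2} = \left(\frac{1}{6} + \left(2 - 9\right)\right)^{2} = \left(\frac{1}{6} - 7\right)^{2} = \left(- \frac{41}{6}\right)^{2} = \frac{1681}{36}$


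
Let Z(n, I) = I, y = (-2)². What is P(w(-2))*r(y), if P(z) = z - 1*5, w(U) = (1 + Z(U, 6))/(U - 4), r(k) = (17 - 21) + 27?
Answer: -851/6 ≈ -141.83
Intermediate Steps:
y = 4
r(k) = 23 (r(k) = -4 + 27 = 23)
w(U) = 7/(-4 + U) (w(U) = (1 + 6)/(U - 4) = 7/(-4 + U))
P(z) = -5 + z (P(z) = z - 5 = -5 + z)
P(w(-2))*r(y) = (-5 + 7/(-4 - 2))*23 = (-5 + 7/(-6))*23 = (-5 + 7*(-⅙))*23 = (-5 - 7/6)*23 = -37/6*23 = -851/6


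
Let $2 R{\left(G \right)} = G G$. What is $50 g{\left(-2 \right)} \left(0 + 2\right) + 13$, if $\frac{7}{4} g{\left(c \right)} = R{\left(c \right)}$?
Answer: $\frac{891}{7} \approx 127.29$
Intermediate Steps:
$R{\left(G \right)} = \frac{G^{2}}{2}$ ($R{\left(G \right)} = \frac{G G}{2} = \frac{G^{2}}{2}$)
$g{\left(c \right)} = \frac{2 c^{2}}{7}$ ($g{\left(c \right)} = \frac{4 \frac{c^{2}}{2}}{7} = \frac{2 c^{2}}{7}$)
$50 g{\left(-2 \right)} \left(0 + 2\right) + 13 = 50 \frac{2 \left(-2\right)^{2}}{7} \left(0 + 2\right) + 13 = 50 \cdot \frac{2}{7} \cdot 4 \cdot 2 + 13 = 50 \cdot \frac{8}{7} \cdot 2 + 13 = 50 \cdot \frac{16}{7} + 13 = \frac{800}{7} + 13 = \frac{891}{7}$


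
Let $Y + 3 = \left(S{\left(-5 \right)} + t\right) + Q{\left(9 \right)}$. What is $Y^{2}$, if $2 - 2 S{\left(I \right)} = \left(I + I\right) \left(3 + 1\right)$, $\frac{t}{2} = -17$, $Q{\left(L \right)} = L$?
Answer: $49$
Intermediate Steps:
$t = -34$ ($t = 2 \left(-17\right) = -34$)
$S{\left(I \right)} = 1 - 4 I$ ($S{\left(I \right)} = 1 - \frac{\left(I + I\right) \left(3 + 1\right)}{2} = 1 - \frac{2 I 4}{2} = 1 - \frac{8 I}{2} = 1 - 4 I$)
$Y = -7$ ($Y = -3 + \left(\left(\left(1 - -20\right) - 34\right) + 9\right) = -3 + \left(\left(\left(1 + 20\right) - 34\right) + 9\right) = -3 + \left(\left(21 - 34\right) + 9\right) = -3 + \left(-13 + 9\right) = -3 - 4 = -7$)
$Y^{2} = \left(-7\right)^{2} = 49$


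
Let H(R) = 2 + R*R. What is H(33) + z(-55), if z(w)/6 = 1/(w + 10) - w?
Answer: 21313/15 ≈ 1420.9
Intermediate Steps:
H(R) = 2 + R²
z(w) = -6*w + 6/(10 + w) (z(w) = 6*(1/(w + 10) - w) = 6*(1/(10 + w) - w) = -6*w + 6/(10 + w))
H(33) + z(-55) = (2 + 33²) + 6*(1 - 1*(-55)² - 10*(-55))/(10 - 55) = (2 + 1089) + 6*(1 - 1*3025 + 550)/(-45) = 1091 + 6*(-1/45)*(1 - 3025 + 550) = 1091 + 6*(-1/45)*(-2474) = 1091 + 4948/15 = 21313/15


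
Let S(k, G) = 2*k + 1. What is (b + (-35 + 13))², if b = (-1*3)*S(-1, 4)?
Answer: 361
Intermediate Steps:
S(k, G) = 1 + 2*k
b = 3 (b = (-1*3)*(1 + 2*(-1)) = -3*(1 - 2) = -3*(-1) = 3)
(b + (-35 + 13))² = (3 + (-35 + 13))² = (3 - 22)² = (-19)² = 361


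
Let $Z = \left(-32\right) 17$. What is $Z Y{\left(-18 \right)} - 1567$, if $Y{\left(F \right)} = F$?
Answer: $8225$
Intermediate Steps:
$Z = -544$
$Z Y{\left(-18 \right)} - 1567 = \left(-544\right) \left(-18\right) - 1567 = 9792 - 1567 = 8225$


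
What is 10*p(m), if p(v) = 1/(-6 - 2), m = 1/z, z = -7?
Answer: -5/4 ≈ -1.2500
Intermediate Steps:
m = -⅐ (m = 1/(-7) = -⅐ ≈ -0.14286)
p(v) = -⅛ (p(v) = 1/(-8) = -⅛)
10*p(m) = 10*(-⅛) = -5/4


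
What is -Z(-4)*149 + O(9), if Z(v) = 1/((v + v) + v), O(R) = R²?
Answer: 1121/12 ≈ 93.417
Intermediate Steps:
Z(v) = 1/(3*v) (Z(v) = 1/(2*v + v) = 1/(3*v))
-Z(-4)*149 + O(9) = -1/(3*(-4))*149 + 9² = -(-1)/(3*4)*149 + 81 = -1*(-1/12)*149 + 81 = (1/12)*149 + 81 = 149/12 + 81 = 1121/12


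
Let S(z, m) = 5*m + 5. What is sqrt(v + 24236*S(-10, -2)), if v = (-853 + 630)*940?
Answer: 20*I*sqrt(827) ≈ 575.15*I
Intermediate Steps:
S(z, m) = 5 + 5*m
v = -209620 (v = -223*940 = -209620)
sqrt(v + 24236*S(-10, -2)) = sqrt(-209620 + 24236*(5 + 5*(-2))) = sqrt(-209620 + 24236*(5 - 10)) = sqrt(-209620 + 24236*(-5)) = sqrt(-209620 - 121180) = sqrt(-330800) = 20*I*sqrt(827)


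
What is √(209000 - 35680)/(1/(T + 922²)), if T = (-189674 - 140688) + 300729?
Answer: 1640902*√43330 ≈ 3.4157e+8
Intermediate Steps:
T = -29633 (T = -330362 + 300729 = -29633)
√(209000 - 35680)/(1/(T + 922²)) = √(209000 - 35680)/(1/(-29633 + 922²)) = √173320/(1/(-29633 + 850084)) = (2*√43330)/(1/820451) = (2*√43330)*820451 = 1640902*√43330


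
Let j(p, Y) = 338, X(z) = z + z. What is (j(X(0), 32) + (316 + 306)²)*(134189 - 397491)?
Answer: -101956327044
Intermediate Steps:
X(z) = 2*z
(j(X(0), 32) + (316 + 306)²)*(134189 - 397491) = (338 + (316 + 306)²)*(134189 - 397491) = (338 + 622²)*(-263302) = (338 + 386884)*(-263302) = 387222*(-263302) = -101956327044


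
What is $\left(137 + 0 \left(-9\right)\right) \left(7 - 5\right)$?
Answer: $274$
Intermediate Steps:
$\left(137 + 0 \left(-9\right)\right) \left(7 - 5\right) = \left(137 + 0\right) \left(7 - 5\right) = 137 \cdot 2 = 274$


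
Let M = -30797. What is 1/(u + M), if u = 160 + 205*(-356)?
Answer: -1/103617 ≈ -9.6509e-6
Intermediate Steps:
u = -72820 (u = 160 - 72980 = -72820)
1/(u + M) = 1/(-72820 - 30797) = 1/(-103617) = -1/103617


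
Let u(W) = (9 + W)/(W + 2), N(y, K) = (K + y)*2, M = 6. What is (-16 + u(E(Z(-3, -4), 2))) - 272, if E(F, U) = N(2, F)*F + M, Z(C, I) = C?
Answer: -573/2 ≈ -286.50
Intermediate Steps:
N(y, K) = 2*K + 2*y
E(F, U) = 6 + F*(4 + 2*F) (E(F, U) = (2*F + 2*2)*F + 6 = (2*F + 4)*F + 6 = (4 + 2*F)*F + 6 = F*(4 + 2*F) + 6 = 6 + F*(4 + 2*F))
u(W) = (9 + W)/(2 + W)
(-16 + u(E(Z(-3, -4), 2))) - 272 = (-16 + (9 + (6 + 2*(-3)*(2 - 3)))/(2 + (6 + 2*(-3)*(2 - 3)))) - 272 = (-16 + (9 + (6 + 2*(-3)*(-1)))/(2 + (6 + 2*(-3)*(-1)))) - 272 = (-16 + (9 + (6 + 6))/(2 + (6 + 6))) - 272 = (-16 + (9 + 12)/(2 + 12)) - 272 = (-16 + 21/14) - 272 = (-16 + (1/14)*21) - 272 = (-16 + 3/2) - 272 = -29/2 - 272 = -573/2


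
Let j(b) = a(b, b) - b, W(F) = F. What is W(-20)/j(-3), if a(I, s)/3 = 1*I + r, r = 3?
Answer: -20/3 ≈ -6.6667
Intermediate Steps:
a(I, s) = 9 + 3*I (a(I, s) = 3*(1*I + 3) = 3*(I + 3) = 3*(3 + I) = 9 + 3*I)
j(b) = 9 + 2*b (j(b) = (9 + 3*b) - b = 9 + 2*b)
W(-20)/j(-3) = -20/(9 + 2*(-3)) = -20/(9 - 6) = -20/3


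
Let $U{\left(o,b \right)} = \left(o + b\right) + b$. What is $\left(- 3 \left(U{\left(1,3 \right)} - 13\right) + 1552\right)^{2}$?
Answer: $2464900$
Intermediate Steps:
$U{\left(o,b \right)} = o + 2 b$ ($U{\left(o,b \right)} = \left(b + o\right) + b = o + 2 b$)
$\left(- 3 \left(U{\left(1,3 \right)} - 13\right) + 1552\right)^{2} = \left(- 3 \left(\left(1 + 2 \cdot 3\right) - 13\right) + 1552\right)^{2} = \left(- 3 \left(\left(1 + 6\right) - 13\right) + 1552\right)^{2} = \left(- 3 \left(7 - 13\right) + 1552\right)^{2} = \left(\left(-3\right) \left(-6\right) + 1552\right)^{2} = \left(18 + 1552\right)^{2} = 1570^{2} = 2464900$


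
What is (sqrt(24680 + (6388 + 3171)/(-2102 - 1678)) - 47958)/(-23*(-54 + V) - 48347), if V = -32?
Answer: 47958/46369 - sqrt(9794488305)/29212470 ≈ 1.0309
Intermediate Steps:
(sqrt(24680 + (6388 + 3171)/(-2102 - 1678)) - 47958)/(-23*(-54 + V) - 48347) = (sqrt(24680 + (6388 + 3171)/(-2102 - 1678)) - 47958)/(-23*(-54 - 32) - 48347) = (sqrt(24680 + 9559/(-3780)) - 47958)/(-23*(-86) - 48347) = (sqrt(24680 + 9559*(-1/3780)) - 47958)/(1978 - 48347) = (sqrt(24680 - 9559/3780) - 47958)/(-46369) = (sqrt(93280841/3780) - 47958)*(-1/46369) = (sqrt(9794488305)/630 - 47958)*(-1/46369) = (-47958 + sqrt(9794488305)/630)*(-1/46369) = 47958/46369 - sqrt(9794488305)/29212470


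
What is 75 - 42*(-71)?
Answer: 3057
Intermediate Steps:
75 - 42*(-71) = 75 + 2982 = 3057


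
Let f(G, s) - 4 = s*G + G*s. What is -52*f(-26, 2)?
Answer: 5200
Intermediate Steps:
f(G, s) = 4 + 2*G*s (f(G, s) = 4 + (s*G + G*s) = 4 + (G*s + G*s) = 4 + 2*G*s)
-52*f(-26, 2) = -52*(4 + 2*(-26)*2) = -52*(4 - 104) = -52*(-100) = 5200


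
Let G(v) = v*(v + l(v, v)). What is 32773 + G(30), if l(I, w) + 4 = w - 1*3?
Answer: 34363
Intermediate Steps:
l(I, w) = -7 + w (l(I, w) = -4 + (w - 1*3) = -4 + (w - 3) = -4 + (-3 + w) = -7 + w)
G(v) = v*(-7 + 2*v) (G(v) = v*(v + (-7 + v)) = v*(-7 + 2*v))
32773 + G(30) = 32773 + 30*(-7 + 2*30) = 32773 + 30*(-7 + 60) = 32773 + 30*53 = 32773 + 1590 = 34363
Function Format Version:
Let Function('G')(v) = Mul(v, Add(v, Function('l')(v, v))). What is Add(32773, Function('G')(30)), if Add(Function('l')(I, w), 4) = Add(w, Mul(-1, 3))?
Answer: 34363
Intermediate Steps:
Function('l')(I, w) = Add(-7, w) (Function('l')(I, w) = Add(-4, Add(w, Mul(-1, 3))) = Add(-4, Add(w, -3)) = Add(-4, Add(-3, w)) = Add(-7, w))
Function('G')(v) = Mul(v, Add(-7, Mul(2, v))) (Function('G')(v) = Mul(v, Add(v, Add(-7, v))) = Mul(v, Add(-7, Mul(2, v))))
Add(32773, Function('G')(30)) = Add(32773, Mul(30, Add(-7, Mul(2, 30)))) = Add(32773, Mul(30, Add(-7, 60))) = Add(32773, Mul(30, 53)) = Add(32773, 1590) = 34363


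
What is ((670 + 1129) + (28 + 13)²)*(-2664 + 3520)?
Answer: 2978880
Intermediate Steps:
((670 + 1129) + (28 + 13)²)*(-2664 + 3520) = (1799 + 41²)*856 = (1799 + 1681)*856 = 3480*856 = 2978880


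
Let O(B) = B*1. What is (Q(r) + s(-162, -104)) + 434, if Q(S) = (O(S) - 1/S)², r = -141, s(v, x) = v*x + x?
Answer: 736730218/19881 ≈ 37057.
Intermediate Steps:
s(v, x) = x + v*x
O(B) = B
Q(S) = (S - 1/S)²
(Q(r) + s(-162, -104)) + 434 = ((-1 + (-141)²)²/(-141)² - 104*(1 - 162)) + 434 = ((-1 + 19881)²/19881 - 104*(-161)) + 434 = ((1/19881)*19880² + 16744) + 434 = ((1/19881)*395214400 + 16744) + 434 = (395214400/19881 + 16744) + 434 = 728101864/19881 + 434 = 736730218/19881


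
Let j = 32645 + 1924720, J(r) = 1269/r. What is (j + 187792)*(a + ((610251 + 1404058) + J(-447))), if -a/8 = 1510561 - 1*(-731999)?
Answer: -5090457350774614/149 ≈ -3.4164e+13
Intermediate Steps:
a = -17940480 (a = -8*(1510561 - 1*(-731999)) = -8*(1510561 + 731999) = -8*2242560 = -17940480)
j = 1957365
(j + 187792)*(a + ((610251 + 1404058) + J(-447))) = (1957365 + 187792)*(-17940480 + ((610251 + 1404058) + 1269/(-447))) = 2145157*(-17940480 + (2014309 + 1269*(-1/447))) = 2145157*(-17940480 + (2014309 - 423/149)) = 2145157*(-17940480 + 300131618/149) = 2145157*(-2372999902/149) = -5090457350774614/149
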